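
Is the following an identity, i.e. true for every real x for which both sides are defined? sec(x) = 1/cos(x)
Yes, this is an identity.

Claim: sec(x) = 1/cos(x).
Reasoning: sec(x) is by definition the reciprocal of cos(x), wherever cos(x) ≠ 0.
So the two sides agree for every real x for which both sides are defined.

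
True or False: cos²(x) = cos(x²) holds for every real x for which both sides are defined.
Claim: cos²(x) = cos(x²).
Test a specific point where both sides are defined: x = -π/6.
LHS = cos²(x) ≈ 0.7500
RHS = cos(x²) ≈ 0.9627
Since 0.7500 ≠ 0.9627, the equation fails at this point, so it cannot hold for every real x for which both sides are defined.
cos²(x) means (cos x)², squaring the output; cos(x²) squares the input. These are different functions.

Conclusion: False.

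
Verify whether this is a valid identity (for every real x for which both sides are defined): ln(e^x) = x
Claim: ln(e^x) = x.
Reasoning: ln is the inverse of the exponential: ln(e^x) asks for the exponent p with e^p = e^x, and since e^p is one-to-one that exponent is p = x.
So the two sides agree for every real x for which both sides are defined.

Conclusion: Yes, this is an identity.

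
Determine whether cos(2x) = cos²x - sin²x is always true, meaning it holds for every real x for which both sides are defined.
Claim: cos(2x) = cos²x - sin²x.
Reasoning: Put y = x in the addition formula cos(x+y) = cos(x)cos(y) - sin(x)sin(y): cos(2x) = cos²x - sin²x.
So the two sides agree for every real x for which both sides are defined.

Conclusion: Yes, this is an identity.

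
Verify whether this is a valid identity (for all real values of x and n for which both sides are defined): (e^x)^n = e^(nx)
Claim: (e^x)^n = e^(nx).
Reasoning: e^x is a positive real number, and for a positive base B and real exponent n, B^n = e^(n·ln B). With B = e^x, ln B = x, so (e^x)^n = e^(n·x).
So the two sides agree for all real values of x and n for which both sides are defined.

Conclusion: Yes, this is an identity.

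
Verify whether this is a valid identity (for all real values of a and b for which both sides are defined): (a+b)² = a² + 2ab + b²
Yes, this is an identity.

Claim: (a+b)² = a² + 2ab + b².
Reasoning: Expand: (a+b)² = (a+b)(a+b) = a·a + a·b + b·a + b·b = a² + 2ab + b².
So the two sides agree for all real values of a and b for which both sides are defined.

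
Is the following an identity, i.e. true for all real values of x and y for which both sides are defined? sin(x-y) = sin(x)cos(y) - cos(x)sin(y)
Claim: sin(x-y) = sin(x)cos(y) - cos(x)sin(y).
Reasoning: Replace y by -y in sin(x+y) = sin(x)cos(y) + cos(x)sin(y) and use cos(-y) = cos(y), sin(-y) = -sin(y): sin(x-y) = sin(x)cos(y) - cos(x)sin(y).
So the two sides agree for all real values of x and y for which both sides are defined.

Conclusion: Yes, this is an identity.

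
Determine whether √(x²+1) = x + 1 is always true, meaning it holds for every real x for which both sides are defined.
Claim: √(x²+1) = x + 1.
Test a specific point where both sides are defined: x = -1.
LHS = √(x²+1) ≈ 1.4142
RHS = x + 1 ≈ 0.0000
Since 1.4142 ≠ 0.0000, the equation fails at this point, so it cannot hold for every real x for which both sides are defined.
(x+1)² = x² + 2x + 1 ≠ x² + 1 unless x = 0.

Conclusion: No, this is NOT an identity.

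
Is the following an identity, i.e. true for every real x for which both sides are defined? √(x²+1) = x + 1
Claim: √(x²+1) = x + 1.
Test a specific point where both sides are defined: x = 2.
LHS = √(x²+1) ≈ 2.2361
RHS = x + 1 ≈ 3.0000
Since 2.2361 ≠ 3.0000, the equation fails at this point, so it cannot hold for every real x for which both sides are defined.
(x+1)² = x² + 2x + 1 ≠ x² + 1 unless x = 0.

Conclusion: No, this is NOT an identity.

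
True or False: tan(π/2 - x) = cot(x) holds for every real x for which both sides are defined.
True.

Claim: tan(π/2 - x) = cot(x).
Reasoning: tan(π/2 - x) = sin(π/2 - x)/cos(π/2 - x) = cos(x)/sin(x) = cot(x), using the cofunction identities sin(π/2 - x) = cos(x) and cos(π/2 - x) = sin(x).
So the two sides agree for every real x for which both sides are defined.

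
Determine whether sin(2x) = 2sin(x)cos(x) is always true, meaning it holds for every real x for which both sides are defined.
Yes, this is an identity.

Claim: sin(2x) = 2sin(x)cos(x).
Reasoning: Put y = x in the addition formula sin(x+y) = sin(x)cos(y) + cos(x)sin(y): sin(2x) = sin(x)cos(x) + cos(x)sin(x) = 2sin(x)cos(x).
So the two sides agree for every real x for which both sides are defined.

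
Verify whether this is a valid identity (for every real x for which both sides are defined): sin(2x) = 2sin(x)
No, this is NOT an identity.

Claim: sin(2x) = 2sin(x).
Test a specific point where both sides are defined: x = -π/6.
LHS = sin(2x) ≈ -0.8660
RHS = 2sin(x) ≈ -1.0000
Since -0.8660 ≠ -1.0000, the equation fails at this point, so it cannot hold for every real x for which both sides are defined.
The correct double-angle formula is sin(2x) = 2sin(x)cos(x).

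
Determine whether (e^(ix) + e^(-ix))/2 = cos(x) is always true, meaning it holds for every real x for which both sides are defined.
Claim: (e^(ix) + e^(-ix))/2 = cos(x).
Reasoning: By Euler's formula e^(ix) = cos(x) + i·sin(x) and e^(-ix) = cos(x) - i·sin(x). Adding cancels the sine terms: e^(ix) + e^(-ix) = 2cos(x); divide by 2.
So the two sides agree for every real x for which both sides are defined.

Conclusion: Yes, this is an identity.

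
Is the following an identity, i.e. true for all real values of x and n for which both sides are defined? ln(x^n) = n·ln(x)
Yes, this is an identity.

Claim: ln(x^n) = n·ln(x).
Reasoning: The right side requires x > 0. For x > 0, x^n = (e^(ln x))^n = e^(n·ln x), so taking ln of both sides gives ln(x^n) = n·ln(x).
So the two sides agree for all real values of x and n for which both sides are defined.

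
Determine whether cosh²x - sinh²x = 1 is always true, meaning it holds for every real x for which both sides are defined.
Claim: cosh²x - sinh²x = 1.
Reasoning: With cosh(x) = (e^x + e^-x)/2 and sinh(x) = (e^x - e^-x)/2: cosh²x = (e^(2x) + 2 + e^(-2x))/4 and sinh²x = (e^(2x) - 2 + e^(-2x))/4. Subtracting leaves 4/4 = 1.
So the two sides agree for every real x for which both sides are defined.

Conclusion: Yes, this is an identity.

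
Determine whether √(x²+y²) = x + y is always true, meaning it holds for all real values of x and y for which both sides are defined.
No, this is NOT an identity.

Claim: √(x²+y²) = x + y.
Test a specific point where both sides are defined: x = 1/2, y = 3/2.
LHS = √(x²+y²) ≈ 1.5811
RHS = x + y ≈ 2.0000
Since 1.5811 ≠ 2.0000, the equation fails at this point, so it cannot hold for all real values of x and y for which both sides are defined.
(x+y)² = x² + 2xy + y², not x² + y², so the square root does not split this way.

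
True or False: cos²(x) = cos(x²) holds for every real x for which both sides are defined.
Claim: cos²(x) = cos(x²).
Test a specific point where both sides are defined: x = π/6.
LHS = cos²(x) ≈ 0.7500
RHS = cos(x²) ≈ 0.9627
Since 0.7500 ≠ 0.9627, the equation fails at this point, so it cannot hold for every real x for which both sides are defined.
cos²(x) means (cos x)², squaring the output; cos(x²) squares the input. These are different functions.

Conclusion: False.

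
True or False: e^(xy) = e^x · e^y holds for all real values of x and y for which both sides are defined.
False.

Claim: e^(xy) = e^x · e^y.
Test a specific point where both sides are defined: x = -1, y = -2.
LHS = e^(xy) ≈ 7.3891
RHS = e^x · e^y ≈ 0.0498
Since 7.3891 ≠ 0.0498, the equation fails at this point, so it cannot hold for all real values of x and y for which both sides are defined.
e^x · e^y = e^(x+y), not e^(xy).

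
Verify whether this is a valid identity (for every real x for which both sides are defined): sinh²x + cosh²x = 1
Claim: sinh²x + cosh²x = 1.
Test a specific point where both sides are defined: x = 1.
LHS = sinh²x + cosh²x ≈ 3.7622
RHS = 1 ≈ 1.0000
Since 3.7622 ≠ 1.0000, the equation fails at this point, so it cannot hold for every real x for which both sides are defined.
The correct hyperbolic identity is cosh²x - sinh²x = 1 (a difference); the sum sinh²x + cosh²x equals cosh(2x).

Conclusion: No, this is NOT an identity.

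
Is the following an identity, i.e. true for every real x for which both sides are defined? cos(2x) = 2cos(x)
No, this is NOT an identity.

Claim: cos(2x) = 2cos(x).
Test a specific point where both sides are defined: x = π/3.
LHS = cos(2x) ≈ -0.5000
RHS = 2cos(x) ≈ 1.0000
Since -0.5000 ≠ 1.0000, the equation fails at this point, so it cannot hold for every real x for which both sides are defined.
The correct double-angle formula is cos(2x) = cos²x - sin²x.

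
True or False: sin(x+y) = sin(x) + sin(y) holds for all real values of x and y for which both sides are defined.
Claim: sin(x+y) = sin(x) + sin(y).
Test a specific point where both sides are defined: x = 2π/3, y = π.
LHS = sin(x+y) ≈ -0.8660
RHS = sin(x) + sin(y) ≈ 0.8660
Since -0.8660 ≠ 0.8660, the equation fails at this point, so it cannot hold for all real values of x and y for which both sides are defined.
The correct expansion is sin(x+y) = sin(x)cos(y) + cos(x)sin(y); sine is not additive.

Conclusion: False.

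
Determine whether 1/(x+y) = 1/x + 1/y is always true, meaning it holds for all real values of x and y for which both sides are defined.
Claim: 1/(x+y) = 1/x + 1/y.
Test a specific point where both sides are defined: x = 3, y = 2.
LHS = 1/(x+y) ≈ 0.2000
RHS = 1/x + 1/y ≈ 0.8333
Since 0.2000 ≠ 0.8333, the equation fails at this point, so it cannot hold for all real values of x and y for which both sides are defined.
1/x + 1/y = (x+y)/(xy), which is not 1/(x+y).

Conclusion: No, this is NOT an identity.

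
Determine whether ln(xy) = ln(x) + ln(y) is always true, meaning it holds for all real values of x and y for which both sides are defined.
Claim: ln(xy) = ln(x) + ln(y).
Reasoning: Both sides are simultaneously defined only when x, y > 0. Write x = e^p, y = e^q (p = ln x, q = ln y). Then xy = e^p · e^q = e^(p+q), so ln(xy) = p + q = ln(x) + ln(y).
So the two sides agree for all real values of x and y for which both sides are defined.

Conclusion: Yes, this is an identity.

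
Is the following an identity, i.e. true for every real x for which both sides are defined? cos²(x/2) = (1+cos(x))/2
Yes, this is an identity.

Claim: cos²(x/2) = (1+cos(x))/2.
Reasoning: Use cos(2θ) = 2cos²θ - 1 with θ = x/2: cos(x) = 2cos²(x/2) - 1. Solving for cos²(x/2) gives (1 + cos(x))/2.
So the two sides agree for every real x for which both sides are defined.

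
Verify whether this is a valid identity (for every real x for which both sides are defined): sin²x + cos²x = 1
Claim: sin²x + cos²x = 1.
Reasoning: The point (cos x, sin x) lies on the unit circle X² + Y² = 1, so cos²x + sin²x = 1 for every real x.
So the two sides agree for every real x for which both sides are defined.

Conclusion: Yes, this is an identity.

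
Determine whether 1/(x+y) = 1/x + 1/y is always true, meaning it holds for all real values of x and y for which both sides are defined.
Claim: 1/(x+y) = 1/x + 1/y.
Test a specific point where both sides are defined: x = 3/2, y = -3.
LHS = 1/(x+y) ≈ -0.6667
RHS = 1/x + 1/y ≈ 0.3333
Since -0.6667 ≠ 0.3333, the equation fails at this point, so it cannot hold for all real values of x and y for which both sides are defined.
1/x + 1/y = (x+y)/(xy), which is not 1/(x+y).

Conclusion: No, this is NOT an identity.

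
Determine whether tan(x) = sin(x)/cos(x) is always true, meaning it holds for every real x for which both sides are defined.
Claim: tan(x) = sin(x)/cos(x).
Reasoning: For an angle x whose terminal point on the unit circle is (cos x, sin x), tan(x) is defined as the ratio (second coordinate)/(first coordinate) = sin(x)/cos(x), wherever cos(x) ≠ 0.
So the two sides agree for every real x for which both sides are defined.

Conclusion: Yes, this is an identity.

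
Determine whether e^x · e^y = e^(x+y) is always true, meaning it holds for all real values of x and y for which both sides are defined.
Claim: e^x · e^y = e^(x+y).
Reasoning: This is the law of exponents for a common base: multiplying powers adds exponents. E.g. from the series, (Σ x^j/j!)(Σ y^k/k!) = Σ_m (Σ_{j+k=m} x^j y^k/(j!k!)) = Σ_m (x+y)^m/m! by the binomial theorem.
So the two sides agree for all real values of x and y for which both sides are defined.

Conclusion: Yes, this is an identity.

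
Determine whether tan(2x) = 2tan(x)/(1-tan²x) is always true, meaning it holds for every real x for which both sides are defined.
Claim: tan(2x) = 2tan(x)/(1-tan²x).
Reasoning: tan(2x) = sin(2x)/cos(2x) = 2sin(x)cos(x) / (cos²x - sin²x). Divide numerator and denominator by cos²x: 2tan(x) / (1 - tan²x).
So the two sides agree for every real x for which both sides are defined.

Conclusion: Yes, this is an identity.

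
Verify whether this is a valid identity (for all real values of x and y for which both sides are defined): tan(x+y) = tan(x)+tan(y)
No, this is NOT an identity.

Claim: tan(x+y) = tan(x)+tan(y).
Test a specific point where both sides are defined: x = π/4, y = 2π/3.
LHS = tan(x+y) ≈ -0.2679
RHS = tan(x)+tan(y) ≈ -0.7321
Since -0.2679 ≠ -0.7321, the equation fails at this point, so it cannot hold for all real values of x and y for which both sides are defined.
The correct formula is tan(x+y) = (tan(x) + tan(y))/(1 - tan(x)tan(y)).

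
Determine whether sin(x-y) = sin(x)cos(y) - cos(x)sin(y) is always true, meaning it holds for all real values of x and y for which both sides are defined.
Yes, this is an identity.

Claim: sin(x-y) = sin(x)cos(y) - cos(x)sin(y).
Reasoning: Replace y by -y in sin(x+y) = sin(x)cos(y) + cos(x)sin(y) and use cos(-y) = cos(y), sin(-y) = -sin(y): sin(x-y) = sin(x)cos(y) - cos(x)sin(y).
So the two sides agree for all real values of x and y for which both sides are defined.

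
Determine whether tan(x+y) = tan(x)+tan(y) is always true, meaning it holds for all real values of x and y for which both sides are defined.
No, this is NOT an identity.

Claim: tan(x+y) = tan(x)+tan(y).
Test a specific point where both sides are defined: x = -π/4, y = -π/3.
LHS = tan(x+y) ≈ 3.7321
RHS = tan(x)+tan(y) ≈ -2.7321
Since 3.7321 ≠ -2.7321, the equation fails at this point, so it cannot hold for all real values of x and y for which both sides are defined.
The correct formula is tan(x+y) = (tan(x) + tan(y))/(1 - tan(x)tan(y)).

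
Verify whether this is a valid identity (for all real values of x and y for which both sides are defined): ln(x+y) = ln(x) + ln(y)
Claim: ln(x+y) = ln(x) + ln(y).
Test a specific point where both sides are defined: x = 5, y = 3/2.
LHS = ln(x+y) ≈ 1.8718
RHS = ln(x) + ln(y) ≈ 2.0149
Since 1.8718 ≠ 2.0149, the equation fails at this point, so it cannot hold for all real values of x and y for which both sides are defined.
ln(x) + ln(y) = ln(xy), not ln(x+y).

Conclusion: No, this is NOT an identity.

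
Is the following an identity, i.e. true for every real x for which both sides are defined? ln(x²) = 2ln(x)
Yes, this is an identity.

Claim: ln(x²) = 2ln(x).
Reasoning: The right side requires x > 0. For x > 0, x² = (e^(ln x))² = e^(2ln x), so ln(x²) = 2ln(x). (For x < 0 the right side is undefined, so those values are outside the claim.)
So the two sides agree for every real x for which both sides are defined.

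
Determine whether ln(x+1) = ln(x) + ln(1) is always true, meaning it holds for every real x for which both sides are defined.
Claim: ln(x+1) = ln(x) + ln(1).
Test a specific point where both sides are defined: x = 2.
LHS = ln(x+1) ≈ 1.0986
RHS = ln(x) + ln(1) ≈ 0.6931
Since 1.0986 ≠ 0.6931, the equation fails at this point, so it cannot hold for every real x for which both sides are defined.
ln(1) = 0, so the right side is just ln(x), which differs from ln(x+1).

Conclusion: No, this is NOT an identity.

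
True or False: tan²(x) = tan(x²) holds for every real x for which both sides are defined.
Claim: tan²(x) = tan(x²).
Test a specific point where both sides are defined: x = 2π/3.
LHS = tan²(x) ≈ 3.0000
RHS = tan(x²) ≈ 2.9590
Since 3.0000 ≠ 2.9590, the equation fails at this point, so it cannot hold for every real x for which both sides are defined.
tan²(x) means (tan x)², squaring the output; tan(x²) squares the input. These are different functions.

Conclusion: False.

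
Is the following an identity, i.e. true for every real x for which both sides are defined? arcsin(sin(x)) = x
Claim: arcsin(sin(x)) = x.
Test a specific point where both sides are defined: x = 3π/4.
LHS = arcsin(sin(x)) ≈ 0.7854
RHS = x ≈ 2.3562
Since 0.7854 ≠ 2.3562, the equation fails at this point, so it cannot hold for every real x for which both sides are defined.
arcsin only returns values in [-π/2, π/2], so arcsin(sin(x)) = x holds only for x in that interval, not for all real x.

Conclusion: No, this is NOT an identity.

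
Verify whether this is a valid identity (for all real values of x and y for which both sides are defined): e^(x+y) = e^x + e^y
Claim: e^(x+y) = e^x + e^y.
Test a specific point where both sides are defined: x = 3, y = -1.
LHS = e^(x+y) ≈ 7.3891
RHS = e^x + e^y ≈ 20.4534
Since 7.3891 ≠ 20.4534, the equation fails at this point, so it cannot hold for all real values of x and y for which both sides are defined.
The correct rule is e^(x+y) = e^x · e^y (a product, not a sum).

Conclusion: No, this is NOT an identity.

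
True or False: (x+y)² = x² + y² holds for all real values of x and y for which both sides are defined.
False.

Claim: (x+y)² = x² + y².
Test a specific point where both sides are defined: x = 1/2, y = -3.
LHS = (x+y)² ≈ 6.2500
RHS = x² + y² ≈ 9.2500
Since 6.2500 ≠ 9.2500, the equation fails at this point, so it cannot hold for all real values of x and y for which both sides are defined.
The correct expansion is (x+y)² = x² + 2xy + y²; the cross term 2xy is missing.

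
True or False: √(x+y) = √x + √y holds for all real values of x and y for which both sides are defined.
Claim: √(x+y) = √x + √y.
Test a specific point where both sides are defined: x = 3/2, y = 5.
LHS = √(x+y) ≈ 2.5495
RHS = √x + √y ≈ 3.4608
Since 2.5495 ≠ 3.4608, the equation fails at this point, so it cannot hold for all real values of x and y for which both sides are defined.
Squaring the right side gives x + 2√(xy) + y, not x + y.

Conclusion: False.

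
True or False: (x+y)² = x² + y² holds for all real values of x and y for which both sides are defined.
Claim: (x+y)² = x² + y².
Test a specific point where both sides are defined: x = 3, y = 1/2.
LHS = (x+y)² ≈ 12.2500
RHS = x² + y² ≈ 9.2500
Since 12.2500 ≠ 9.2500, the equation fails at this point, so it cannot hold for all real values of x and y for which both sides are defined.
The correct expansion is (x+y)² = x² + 2xy + y²; the cross term 2xy is missing.

Conclusion: False.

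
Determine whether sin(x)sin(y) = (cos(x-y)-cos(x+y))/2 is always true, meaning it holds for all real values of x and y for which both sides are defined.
Claim: sin(x)sin(y) = (cos(x-y)-cos(x+y))/2.
Reasoning: cos(x-y) = cos(x)cos(y) + sin(x)sin(y) and cos(x+y) = cos(x)cos(y) - sin(x)sin(y). Subtracting, cos(x-y) - cos(x+y) = 2sin(x)sin(y); divide by 2.
So the two sides agree for all real values of x and y for which both sides are defined.

Conclusion: Yes, this is an identity.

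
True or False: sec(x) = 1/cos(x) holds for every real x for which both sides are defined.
True.

Claim: sec(x) = 1/cos(x).
Reasoning: sec(x) is by definition the reciprocal of cos(x), wherever cos(x) ≠ 0.
So the two sides agree for every real x for which both sides are defined.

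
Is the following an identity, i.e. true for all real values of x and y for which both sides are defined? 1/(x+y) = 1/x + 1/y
No, this is NOT an identity.

Claim: 1/(x+y) = 1/x + 1/y.
Test a specific point where both sides are defined: x = 3/2, y = 5.
LHS = 1/(x+y) ≈ 0.1538
RHS = 1/x + 1/y ≈ 0.8667
Since 0.1538 ≠ 0.8667, the equation fails at this point, so it cannot hold for all real values of x and y for which both sides are defined.
1/x + 1/y = (x+y)/(xy), which is not 1/(x+y).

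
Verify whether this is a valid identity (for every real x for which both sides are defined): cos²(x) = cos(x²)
Claim: cos²(x) = cos(x²).
Test a specific point where both sides are defined: x = π/3.
LHS = cos²(x) ≈ 0.2500
RHS = cos(x²) ≈ 0.4566
Since 0.2500 ≠ 0.4566, the equation fails at this point, so it cannot hold for every real x for which both sides are defined.
cos²(x) means (cos x)², squaring the output; cos(x²) squares the input. These are different functions.

Conclusion: No, this is NOT an identity.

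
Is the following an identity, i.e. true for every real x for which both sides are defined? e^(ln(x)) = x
Claim: e^(ln(x)) = x.
Reasoning: For x > 0, ln(x) is by definition the exponent p such that e^p = x. Raising e to that exponent therefore returns x: e^(ln x) = x.
So the two sides agree for every real x for which both sides are defined.

Conclusion: Yes, this is an identity.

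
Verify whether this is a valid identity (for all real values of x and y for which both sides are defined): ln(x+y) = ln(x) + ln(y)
Claim: ln(x+y) = ln(x) + ln(y).
Test a specific point where both sides are defined: x = 3/2, y = 5.
LHS = ln(x+y) ≈ 1.8718
RHS = ln(x) + ln(y) ≈ 2.0149
Since 1.8718 ≠ 2.0149, the equation fails at this point, so it cannot hold for all real values of x and y for which both sides are defined.
ln(x) + ln(y) = ln(xy), not ln(x+y).

Conclusion: No, this is NOT an identity.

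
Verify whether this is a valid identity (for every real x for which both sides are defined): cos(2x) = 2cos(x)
No, this is NOT an identity.

Claim: cos(2x) = 2cos(x).
Test a specific point where both sides are defined: x = 3π/4.
LHS = cos(2x) ≈ 0.0000
RHS = 2cos(x) ≈ -1.4142
Since 0.0000 ≠ -1.4142, the equation fails at this point, so it cannot hold for every real x for which both sides are defined.
The correct double-angle formula is cos(2x) = cos²x - sin²x.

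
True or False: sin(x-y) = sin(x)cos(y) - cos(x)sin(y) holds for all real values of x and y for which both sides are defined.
True.

Claim: sin(x-y) = sin(x)cos(y) - cos(x)sin(y).
Reasoning: Replace y by -y in sin(x+y) = sin(x)cos(y) + cos(x)sin(y) and use cos(-y) = cos(y), sin(-y) = -sin(y): sin(x-y) = sin(x)cos(y) - cos(x)sin(y).
So the two sides agree for all real values of x and y for which both sides are defined.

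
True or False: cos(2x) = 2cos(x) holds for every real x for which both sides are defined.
False.

Claim: cos(2x) = 2cos(x).
Test a specific point where both sides are defined: x = -π/4.
LHS = cos(2x) ≈ 0.0000
RHS = 2cos(x) ≈ 1.4142
Since 0.0000 ≠ 1.4142, the equation fails at this point, so it cannot hold for every real x for which both sides are defined.
The correct double-angle formula is cos(2x) = cos²x - sin²x.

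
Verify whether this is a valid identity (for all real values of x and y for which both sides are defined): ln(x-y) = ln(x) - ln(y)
Claim: ln(x-y) = ln(x) - ln(y).
Test a specific point where both sides are defined: x = 4, y = 3/2.
LHS = ln(x-y) ≈ 0.9163
RHS = ln(x) - ln(y) ≈ 0.9808
Since 0.9163 ≠ 0.9808, the equation fails at this point, so it cannot hold for all real values of x and y for which both sides are defined.
ln(x) - ln(y) = ln(x/y), not ln(x-y).

Conclusion: No, this is NOT an identity.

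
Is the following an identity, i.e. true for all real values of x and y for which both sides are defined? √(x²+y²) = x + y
No, this is NOT an identity.

Claim: √(x²+y²) = x + y.
Test a specific point where both sides are defined: x = 3/2, y = 5.
LHS = √(x²+y²) ≈ 5.2202
RHS = x + y ≈ 6.5000
Since 5.2202 ≠ 6.5000, the equation fails at this point, so it cannot hold for all real values of x and y for which both sides are defined.
(x+y)² = x² + 2xy + y², not x² + y², so the square root does not split this way.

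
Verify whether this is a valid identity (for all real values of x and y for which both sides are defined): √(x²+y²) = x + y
Claim: √(x²+y²) = x + y.
Test a specific point where both sides are defined: x = 1/2, y = -1.
LHS = √(x²+y²) ≈ 1.1180
RHS = x + y ≈ -0.5000
Since 1.1180 ≠ -0.5000, the equation fails at this point, so it cannot hold for all real values of x and y for which both sides are defined.
(x+y)² = x² + 2xy + y², not x² + y², so the square root does not split this way.

Conclusion: No, this is NOT an identity.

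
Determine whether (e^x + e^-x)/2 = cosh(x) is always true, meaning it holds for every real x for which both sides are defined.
Claim: (e^x + e^-x)/2 = cosh(x).
Reasoning: This is exactly the definition of the hyperbolic cosine: cosh(x) := (e^x + e^-x)/2.
So the two sides agree for every real x for which both sides are defined.

Conclusion: Yes, this is an identity.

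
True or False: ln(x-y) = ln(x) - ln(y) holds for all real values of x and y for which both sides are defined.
False.

Claim: ln(x-y) = ln(x) - ln(y).
Test a specific point where both sides are defined: x = 4, y = 1.
LHS = ln(x-y) ≈ 1.0986
RHS = ln(x) - ln(y) ≈ 1.3863
Since 1.0986 ≠ 1.3863, the equation fails at this point, so it cannot hold for all real values of x and y for which both sides are defined.
ln(x) - ln(y) = ln(x/y), not ln(x-y).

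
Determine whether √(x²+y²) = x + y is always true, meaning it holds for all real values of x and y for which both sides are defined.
No, this is NOT an identity.

Claim: √(x²+y²) = x + y.
Test a specific point where both sides are defined: x = 1/2, y = 3/2.
LHS = √(x²+y²) ≈ 1.5811
RHS = x + y ≈ 2.0000
Since 1.5811 ≠ 2.0000, the equation fails at this point, so it cannot hold for all real values of x and y for which both sides are defined.
(x+y)² = x² + 2xy + y², not x² + y², so the square root does not split this way.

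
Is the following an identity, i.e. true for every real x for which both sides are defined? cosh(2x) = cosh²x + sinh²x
Yes, this is an identity.

Claim: cosh(2x) = cosh²x + sinh²x.
Reasoning: cosh²x = (e^(2x) + 2 + e^(-2x))/4 and sinh²x = (e^(2x) - 2 + e^(-2x))/4. Adding gives (2e^(2x) + 2e^(-2x))/4 = (e^(2x) + e^(-2x))/2 = cosh(2x).
So the two sides agree for every real x for which both sides are defined.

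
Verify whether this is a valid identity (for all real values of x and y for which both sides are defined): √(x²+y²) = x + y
Claim: √(x²+y²) = x + y.
Test a specific point where both sides are defined: x = 1/2, y = 1.
LHS = √(x²+y²) ≈ 1.1180
RHS = x + y ≈ 1.5000
Since 1.1180 ≠ 1.5000, the equation fails at this point, so it cannot hold for all real values of x and y for which both sides are defined.
(x+y)² = x² + 2xy + y², not x² + y², so the square root does not split this way.

Conclusion: No, this is NOT an identity.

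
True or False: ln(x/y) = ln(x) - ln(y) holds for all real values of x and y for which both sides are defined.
Claim: ln(x/y) = ln(x) - ln(y).
Reasoning: Both sides are simultaneously defined only when x, y > 0. Write x = e^p, y = e^q. Then x/y = e^(p-q), so ln(x/y) = p - q = ln(x) - ln(y).
So the two sides agree for all real values of x and y for which both sides are defined.

Conclusion: True.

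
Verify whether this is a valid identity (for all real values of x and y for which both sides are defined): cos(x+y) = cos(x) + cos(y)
No, this is NOT an identity.

Claim: cos(x+y) = cos(x) + cos(y).
Test a specific point where both sides are defined: x = π/4, y = π.
LHS = cos(x+y) ≈ -0.7071
RHS = cos(x) + cos(y) ≈ -0.2929
Since -0.7071 ≠ -0.2929, the equation fails at this point, so it cannot hold for all real values of x and y for which both sides are defined.
The correct expansion is cos(x+y) = cos(x)cos(y) - sin(x)sin(y); cosine is not additive.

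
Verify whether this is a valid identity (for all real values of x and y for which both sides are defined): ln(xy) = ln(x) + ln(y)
Claim: ln(xy) = ln(x) + ln(y).
Reasoning: Both sides are simultaneously defined only when x, y > 0. Write x = e^p, y = e^q (p = ln x, q = ln y). Then xy = e^p · e^q = e^(p+q), so ln(xy) = p + q = ln(x) + ln(y).
So the two sides agree for all real values of x and y for which both sides are defined.

Conclusion: Yes, this is an identity.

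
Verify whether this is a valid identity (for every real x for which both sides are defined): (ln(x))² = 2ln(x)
Claim: (ln(x))² = 2ln(x).
Test a specific point where both sides are defined: x = 5.
LHS = (ln(x))² ≈ 2.5903
RHS = 2ln(x) ≈ 3.2189
Since 2.5903 ≠ 3.2189, the equation fails at this point, so it cannot hold for every real x for which both sides are defined.
2ln(x) equals ln(x²), which is not the same as (ln x)².

Conclusion: No, this is NOT an identity.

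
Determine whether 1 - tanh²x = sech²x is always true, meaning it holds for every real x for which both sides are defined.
Claim: 1 - tanh²x = sech²x.
Reasoning: Divide cosh²x - sinh²x = 1 through by cosh²x (never zero): 1 - tanh²x = 1/cosh²x = sech²x.
So the two sides agree for every real x for which both sides are defined.

Conclusion: Yes, this is an identity.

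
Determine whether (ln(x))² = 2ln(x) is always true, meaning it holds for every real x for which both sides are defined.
No, this is NOT an identity.

Claim: (ln(x))² = 2ln(x).
Test a specific point where both sides are defined: x = 5.
LHS = (ln(x))² ≈ 2.5903
RHS = 2ln(x) ≈ 3.2189
Since 2.5903 ≠ 3.2189, the equation fails at this point, so it cannot hold for every real x for which both sides are defined.
2ln(x) equals ln(x²), which is not the same as (ln x)².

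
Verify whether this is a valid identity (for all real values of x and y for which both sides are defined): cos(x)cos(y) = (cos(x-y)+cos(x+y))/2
Claim: cos(x)cos(y) = (cos(x-y)+cos(x+y))/2.
Reasoning: cos(x-y) = cos(x)cos(y) + sin(x)sin(y) and cos(x+y) = cos(x)cos(y) - sin(x)sin(y). Adding, cos(x-y) + cos(x+y) = 2cos(x)cos(y); divide by 2.
So the two sides agree for all real values of x and y for which both sides are defined.

Conclusion: Yes, this is an identity.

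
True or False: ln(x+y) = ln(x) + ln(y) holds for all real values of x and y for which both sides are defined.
False.

Claim: ln(x+y) = ln(x) + ln(y).
Test a specific point where both sides are defined: x = 2, y = 4.
LHS = ln(x+y) ≈ 1.7918
RHS = ln(x) + ln(y) ≈ 2.0794
Since 1.7918 ≠ 2.0794, the equation fails at this point, so it cannot hold for all real values of x and y for which both sides are defined.
ln(x) + ln(y) = ln(xy), not ln(x+y).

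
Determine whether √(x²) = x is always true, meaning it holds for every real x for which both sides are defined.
No, this is NOT an identity.

Claim: √(x²) = x.
Test a specific point where both sides are defined: x = -1.
LHS = √(x²) ≈ 1.0000
RHS = x ≈ -1.0000
Since 1.0000 ≠ -1.0000, the equation fails at this point, so it cannot hold for every real x for which both sides are defined.
√(x²) = |x|, which differs from x whenever x < 0 (both sides are defined for every real x).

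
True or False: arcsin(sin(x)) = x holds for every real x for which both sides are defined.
Claim: arcsin(sin(x)) = x.
Test a specific point where both sides are defined: x = π.
LHS = arcsin(sin(x)) ≈ 0.0000
RHS = x ≈ 3.1416
Since 0.0000 ≠ 3.1416, the equation fails at this point, so it cannot hold for every real x for which both sides are defined.
arcsin only returns values in [-π/2, π/2], so arcsin(sin(x)) = x holds only for x in that interval, not for all real x.

Conclusion: False.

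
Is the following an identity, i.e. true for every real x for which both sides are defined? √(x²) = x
No, this is NOT an identity.

Claim: √(x²) = x.
Test a specific point where both sides are defined: x = -1.
LHS = √(x²) ≈ 1.0000
RHS = x ≈ -1.0000
Since 1.0000 ≠ -1.0000, the equation fails at this point, so it cannot hold for every real x for which both sides are defined.
√(x²) = |x|, which differs from x whenever x < 0 (both sides are defined for every real x).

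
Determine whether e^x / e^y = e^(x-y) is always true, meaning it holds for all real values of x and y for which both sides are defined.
Yes, this is an identity.

Claim: e^x / e^y = e^(x-y).
Reasoning: 1/e^y = e^(-y), so e^x / e^y = e^x · e^(-y) = e^(x + (-y)) = e^(x-y) by the product rule for exponents.
So the two sides agree for all real values of x and y for which both sides are defined.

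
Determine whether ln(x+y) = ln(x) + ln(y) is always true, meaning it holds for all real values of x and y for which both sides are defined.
Claim: ln(x+y) = ln(x) + ln(y).
Test a specific point where both sides are defined: x = 3/2, y = 1.
LHS = ln(x+y) ≈ 0.9163
RHS = ln(x) + ln(y) ≈ 0.4055
Since 0.9163 ≠ 0.4055, the equation fails at this point, so it cannot hold for all real values of x and y for which both sides are defined.
ln(x) + ln(y) = ln(xy), not ln(x+y).

Conclusion: No, this is NOT an identity.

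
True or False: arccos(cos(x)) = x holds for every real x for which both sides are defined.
Claim: arccos(cos(x)) = x.
Test a specific point where both sides are defined: x = -π/6.
LHS = arccos(cos(x)) ≈ 0.5236
RHS = x ≈ -0.5236
Since 0.5236 ≠ -0.5236, the equation fails at this point, so it cannot hold for every real x for which both sides are defined.
arccos only returns values in [0, π], so arccos(cos(x)) = x holds only for x in that interval, not for all real x.

Conclusion: False.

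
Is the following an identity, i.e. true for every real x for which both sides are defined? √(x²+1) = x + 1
Claim: √(x²+1) = x + 1.
Test a specific point where both sides are defined: x = -2.
LHS = √(x²+1) ≈ 2.2361
RHS = x + 1 ≈ -1.0000
Since 2.2361 ≠ -1.0000, the equation fails at this point, so it cannot hold for every real x for which both sides are defined.
(x+1)² = x² + 2x + 1 ≠ x² + 1 unless x = 0.

Conclusion: No, this is NOT an identity.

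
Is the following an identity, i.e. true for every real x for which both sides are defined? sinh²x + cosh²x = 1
Claim: sinh²x + cosh²x = 1.
Test a specific point where both sides are defined: x = 3.
LHS = sinh²x + cosh²x ≈ 201.7156
RHS = 1 ≈ 1.0000
Since 201.7156 ≠ 1.0000, the equation fails at this point, so it cannot hold for every real x for which both sides are defined.
The correct hyperbolic identity is cosh²x - sinh²x = 1 (a difference); the sum sinh²x + cosh²x equals cosh(2x).

Conclusion: No, this is NOT an identity.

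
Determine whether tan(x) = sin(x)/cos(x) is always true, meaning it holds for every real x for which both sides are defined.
Claim: tan(x) = sin(x)/cos(x).
Reasoning: For an angle x whose terminal point on the unit circle is (cos x, sin x), tan(x) is defined as the ratio (second coordinate)/(first coordinate) = sin(x)/cos(x), wherever cos(x) ≠ 0.
So the two sides agree for every real x for which both sides are defined.

Conclusion: Yes, this is an identity.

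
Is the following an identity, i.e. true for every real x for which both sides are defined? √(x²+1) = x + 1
No, this is NOT an identity.

Claim: √(x²+1) = x + 1.
Test a specific point where both sides are defined: x = 5.
LHS = √(x²+1) ≈ 5.0990
RHS = x + 1 ≈ 6.0000
Since 5.0990 ≠ 6.0000, the equation fails at this point, so it cannot hold for every real x for which both sides are defined.
(x+1)² = x² + 2x + 1 ≠ x² + 1 unless x = 0.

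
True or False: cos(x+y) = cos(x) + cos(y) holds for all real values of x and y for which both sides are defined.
False.

Claim: cos(x+y) = cos(x) + cos(y).
Test a specific point where both sides are defined: x = π/4, y = 3π/4.
LHS = cos(x+y) ≈ -1.0000
RHS = cos(x) + cos(y) ≈ 0.0000
Since -1.0000 ≠ 0.0000, the equation fails at this point, so it cannot hold for all real values of x and y for which both sides are defined.
The correct expansion is cos(x+y) = cos(x)cos(y) - sin(x)sin(y); cosine is not additive.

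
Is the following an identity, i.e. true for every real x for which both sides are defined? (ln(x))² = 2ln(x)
Claim: (ln(x))² = 2ln(x).
Test a specific point where both sides are defined: x = 3/2.
LHS = (ln(x))² ≈ 0.1644
RHS = 2ln(x) ≈ 0.8109
Since 0.1644 ≠ 0.8109, the equation fails at this point, so it cannot hold for every real x for which both sides are defined.
2ln(x) equals ln(x²), which is not the same as (ln x)².

Conclusion: No, this is NOT an identity.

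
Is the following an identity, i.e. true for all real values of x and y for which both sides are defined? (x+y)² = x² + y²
No, this is NOT an identity.

Claim: (x+y)² = x² + y².
Test a specific point where both sides are defined: x = 5, y = 2.
LHS = (x+y)² ≈ 49.0000
RHS = x² + y² ≈ 29.0000
Since 49.0000 ≠ 29.0000, the equation fails at this point, so it cannot hold for all real values of x and y for which both sides are defined.
The correct expansion is (x+y)² = x² + 2xy + y²; the cross term 2xy is missing.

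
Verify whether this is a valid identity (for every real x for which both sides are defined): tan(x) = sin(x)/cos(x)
Claim: tan(x) = sin(x)/cos(x).
Reasoning: For an angle x whose terminal point on the unit circle is (cos x, sin x), tan(x) is defined as the ratio (second coordinate)/(first coordinate) = sin(x)/cos(x), wherever cos(x) ≠ 0.
So the two sides agree for every real x for which both sides are defined.

Conclusion: Yes, this is an identity.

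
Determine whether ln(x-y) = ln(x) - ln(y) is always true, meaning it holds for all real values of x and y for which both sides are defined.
No, this is NOT an identity.

Claim: ln(x-y) = ln(x) - ln(y).
Test a specific point where both sides are defined: x = 5, y = 1/2.
LHS = ln(x-y) ≈ 1.5041
RHS = ln(x) - ln(y) ≈ 2.3026
Since 1.5041 ≠ 2.3026, the equation fails at this point, so it cannot hold for all real values of x and y for which both sides are defined.
ln(x) - ln(y) = ln(x/y), not ln(x-y).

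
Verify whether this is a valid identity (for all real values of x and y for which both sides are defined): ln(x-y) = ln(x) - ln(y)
Claim: ln(x-y) = ln(x) - ln(y).
Test a specific point where both sides are defined: x = 3/2, y = 1/2.
LHS = ln(x-y) ≈ 0.0000
RHS = ln(x) - ln(y) ≈ 1.0986
Since 0.0000 ≠ 1.0986, the equation fails at this point, so it cannot hold for all real values of x and y for which both sides are defined.
ln(x) - ln(y) = ln(x/y), not ln(x-y).

Conclusion: No, this is NOT an identity.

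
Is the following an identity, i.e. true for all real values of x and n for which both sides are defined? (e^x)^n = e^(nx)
Yes, this is an identity.

Claim: (e^x)^n = e^(nx).
Reasoning: e^x is a positive real number, and for a positive base B and real exponent n, B^n = e^(n·ln B). With B = e^x, ln B = x, so (e^x)^n = e^(n·x).
So the two sides agree for all real values of x and n for which both sides are defined.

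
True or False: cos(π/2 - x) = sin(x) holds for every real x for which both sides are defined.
True.

Claim: cos(π/2 - x) = sin(x).
Reasoning: Use cos(u - v) = cos(u)cos(v) + sin(u)sin(v) with u = π/2, v = x: cos(π/2)cos(x) + sin(π/2)sin(x) = 0·cos(x) + 1·sin(x) = sin(x).
So the two sides agree for every real x for which both sides are defined.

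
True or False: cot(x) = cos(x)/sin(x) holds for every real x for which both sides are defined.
True.

Claim: cot(x) = cos(x)/sin(x).
Reasoning: cot(x) is defined as 1/tan(x) = 1/(sin(x)/cos(x)) = cos(x)/sin(x), wherever sin(x) ≠ 0.
So the two sides agree for every real x for which both sides are defined.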